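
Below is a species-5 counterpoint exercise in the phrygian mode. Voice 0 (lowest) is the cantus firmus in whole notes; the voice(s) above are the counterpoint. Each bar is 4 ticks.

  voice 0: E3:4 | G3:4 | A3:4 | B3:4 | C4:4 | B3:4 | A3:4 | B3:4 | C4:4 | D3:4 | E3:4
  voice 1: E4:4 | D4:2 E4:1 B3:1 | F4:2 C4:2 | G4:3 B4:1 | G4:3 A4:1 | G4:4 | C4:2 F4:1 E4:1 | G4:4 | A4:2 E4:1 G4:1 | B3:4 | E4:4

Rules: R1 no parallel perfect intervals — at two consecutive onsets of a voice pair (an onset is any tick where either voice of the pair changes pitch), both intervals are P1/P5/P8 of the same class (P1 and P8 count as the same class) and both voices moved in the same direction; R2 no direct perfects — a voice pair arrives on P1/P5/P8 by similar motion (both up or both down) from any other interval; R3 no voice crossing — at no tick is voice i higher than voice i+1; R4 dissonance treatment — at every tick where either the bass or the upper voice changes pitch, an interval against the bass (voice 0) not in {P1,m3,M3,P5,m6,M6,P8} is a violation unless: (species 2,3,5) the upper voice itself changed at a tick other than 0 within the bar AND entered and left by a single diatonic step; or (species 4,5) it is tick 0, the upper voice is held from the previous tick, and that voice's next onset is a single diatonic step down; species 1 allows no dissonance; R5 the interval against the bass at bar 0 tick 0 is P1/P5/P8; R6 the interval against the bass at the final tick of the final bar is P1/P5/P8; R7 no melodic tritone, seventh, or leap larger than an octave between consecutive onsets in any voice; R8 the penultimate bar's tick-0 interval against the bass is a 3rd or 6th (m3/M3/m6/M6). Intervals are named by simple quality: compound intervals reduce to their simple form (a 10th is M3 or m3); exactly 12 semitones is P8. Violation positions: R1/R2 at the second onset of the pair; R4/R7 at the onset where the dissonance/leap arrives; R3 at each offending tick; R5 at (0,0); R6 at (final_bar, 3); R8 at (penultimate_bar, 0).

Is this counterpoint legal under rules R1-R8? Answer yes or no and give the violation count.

No (3 violations)

bar 0: v0=E3 v1=E4 (P8)
bar 1: v0=G3 v1=D4 (P5)
bar 2: v0=A3 v1=F4 (m6)
bar 3: v0=B3 v1=G4 (m6)
bar 4: v0=C4 v1=G4 (P5)
bar 5: v0=B3 v1=G4 (m6)
bar 6: v0=A3 v1=C4 (m3)
bar 7: v0=B3 v1=G4 (m6)
bar 8: v0=C4 v1=A4 (M6)
bar 9: v0=D3 v1=B3 (M6)
bar 10: v0=E3 v1=E4 (P8)
  R7 @ bar2.0: B3->F4 leap 6st
  R7 @ bar9.0: C4->D3 leap 10st
  R2 @ bar10.0: D3/B3 M6 -> E3/E4 P8 similar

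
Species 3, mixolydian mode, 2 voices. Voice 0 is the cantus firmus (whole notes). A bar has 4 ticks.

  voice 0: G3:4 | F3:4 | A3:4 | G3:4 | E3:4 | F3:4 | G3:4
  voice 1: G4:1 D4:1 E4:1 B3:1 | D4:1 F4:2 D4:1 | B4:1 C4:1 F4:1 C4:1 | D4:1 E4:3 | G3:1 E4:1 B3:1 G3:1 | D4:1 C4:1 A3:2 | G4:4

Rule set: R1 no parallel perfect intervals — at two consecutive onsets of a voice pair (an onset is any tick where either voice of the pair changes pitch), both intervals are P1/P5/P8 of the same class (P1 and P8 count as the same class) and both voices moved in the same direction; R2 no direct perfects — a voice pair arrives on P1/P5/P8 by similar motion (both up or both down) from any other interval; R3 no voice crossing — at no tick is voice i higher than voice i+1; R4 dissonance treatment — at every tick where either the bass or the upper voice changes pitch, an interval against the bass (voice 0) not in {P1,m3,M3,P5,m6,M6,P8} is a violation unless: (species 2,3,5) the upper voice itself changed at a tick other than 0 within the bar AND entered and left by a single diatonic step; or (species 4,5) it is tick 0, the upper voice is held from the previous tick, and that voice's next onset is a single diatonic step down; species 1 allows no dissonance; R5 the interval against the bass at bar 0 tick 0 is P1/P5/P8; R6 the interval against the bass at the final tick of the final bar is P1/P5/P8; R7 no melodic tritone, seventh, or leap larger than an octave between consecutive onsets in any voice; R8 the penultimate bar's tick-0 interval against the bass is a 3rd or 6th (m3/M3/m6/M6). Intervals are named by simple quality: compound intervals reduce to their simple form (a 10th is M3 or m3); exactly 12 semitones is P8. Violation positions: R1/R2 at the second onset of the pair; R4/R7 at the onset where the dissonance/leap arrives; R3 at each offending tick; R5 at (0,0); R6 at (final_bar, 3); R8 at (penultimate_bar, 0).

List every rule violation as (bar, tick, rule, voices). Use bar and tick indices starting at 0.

bar 0: v0=G3 v1=G4 downbeat P8
bar 1: v0=F3 v1=D4 downbeat M6
bar 2: v0=A3 v1=B4 downbeat M2
bar 3: v0=G3 v1=D4 downbeat P5
bar 4: v0=E3 v1=G3 downbeat m3
bar 5: v0=F3 v1=D4 downbeat M6
bar 6: v0=G3 v1=G4 downbeat P8
  -> R4 @ bar 2 tick 0 v(0, 1): A3/B4 M2 untreated
  -> R7 @ bar 2 tick 1 v(1,): B4->C4 leap 11st
  -> R2 @ bar 6 tick 0 v(0, 1): F3/A3 M3 -> G3/G4 P8 similar
  -> R7 @ bar 6 tick 0 v(1,): A3->G4 leap 10st

(2, 0, R4, (0, 1))
(2, 1, R7, (1,))
(6, 0, R2, (0, 1))
(6, 0, R7, (1,))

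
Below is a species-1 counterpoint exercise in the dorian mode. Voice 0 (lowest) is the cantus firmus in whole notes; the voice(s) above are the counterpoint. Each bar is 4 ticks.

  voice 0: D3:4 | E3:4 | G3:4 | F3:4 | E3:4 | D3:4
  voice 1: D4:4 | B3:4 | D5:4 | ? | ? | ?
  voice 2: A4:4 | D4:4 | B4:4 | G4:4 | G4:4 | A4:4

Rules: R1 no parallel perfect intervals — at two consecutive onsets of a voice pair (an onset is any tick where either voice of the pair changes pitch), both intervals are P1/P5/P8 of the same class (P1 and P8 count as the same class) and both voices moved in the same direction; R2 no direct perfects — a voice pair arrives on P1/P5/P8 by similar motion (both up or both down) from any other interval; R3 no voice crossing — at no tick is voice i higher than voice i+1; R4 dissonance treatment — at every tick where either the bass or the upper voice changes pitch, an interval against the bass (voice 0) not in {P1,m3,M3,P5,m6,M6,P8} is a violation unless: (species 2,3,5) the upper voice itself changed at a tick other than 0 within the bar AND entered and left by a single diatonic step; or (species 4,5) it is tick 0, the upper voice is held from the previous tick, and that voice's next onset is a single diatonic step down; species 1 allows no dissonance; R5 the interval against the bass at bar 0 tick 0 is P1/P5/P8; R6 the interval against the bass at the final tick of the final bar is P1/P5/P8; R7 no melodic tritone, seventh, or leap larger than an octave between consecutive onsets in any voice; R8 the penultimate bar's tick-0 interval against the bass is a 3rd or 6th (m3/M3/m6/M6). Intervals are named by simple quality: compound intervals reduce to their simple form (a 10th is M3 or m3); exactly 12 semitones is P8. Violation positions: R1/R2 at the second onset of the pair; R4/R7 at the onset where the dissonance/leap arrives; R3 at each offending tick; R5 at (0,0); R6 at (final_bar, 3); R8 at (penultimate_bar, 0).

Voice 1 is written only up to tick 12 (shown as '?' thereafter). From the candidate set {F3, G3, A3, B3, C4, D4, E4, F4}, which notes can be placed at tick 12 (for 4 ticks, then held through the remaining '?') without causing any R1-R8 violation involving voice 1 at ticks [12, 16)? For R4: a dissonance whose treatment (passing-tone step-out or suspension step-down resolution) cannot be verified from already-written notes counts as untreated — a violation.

{D4}

F3: violates R2,R7
G3: violates R2,R4,R7
A3: violates R7
B3: violates R4,R7
C4: violates R1,R2,R7
D4: legal
E4: violates R4,R7
F4: violates R2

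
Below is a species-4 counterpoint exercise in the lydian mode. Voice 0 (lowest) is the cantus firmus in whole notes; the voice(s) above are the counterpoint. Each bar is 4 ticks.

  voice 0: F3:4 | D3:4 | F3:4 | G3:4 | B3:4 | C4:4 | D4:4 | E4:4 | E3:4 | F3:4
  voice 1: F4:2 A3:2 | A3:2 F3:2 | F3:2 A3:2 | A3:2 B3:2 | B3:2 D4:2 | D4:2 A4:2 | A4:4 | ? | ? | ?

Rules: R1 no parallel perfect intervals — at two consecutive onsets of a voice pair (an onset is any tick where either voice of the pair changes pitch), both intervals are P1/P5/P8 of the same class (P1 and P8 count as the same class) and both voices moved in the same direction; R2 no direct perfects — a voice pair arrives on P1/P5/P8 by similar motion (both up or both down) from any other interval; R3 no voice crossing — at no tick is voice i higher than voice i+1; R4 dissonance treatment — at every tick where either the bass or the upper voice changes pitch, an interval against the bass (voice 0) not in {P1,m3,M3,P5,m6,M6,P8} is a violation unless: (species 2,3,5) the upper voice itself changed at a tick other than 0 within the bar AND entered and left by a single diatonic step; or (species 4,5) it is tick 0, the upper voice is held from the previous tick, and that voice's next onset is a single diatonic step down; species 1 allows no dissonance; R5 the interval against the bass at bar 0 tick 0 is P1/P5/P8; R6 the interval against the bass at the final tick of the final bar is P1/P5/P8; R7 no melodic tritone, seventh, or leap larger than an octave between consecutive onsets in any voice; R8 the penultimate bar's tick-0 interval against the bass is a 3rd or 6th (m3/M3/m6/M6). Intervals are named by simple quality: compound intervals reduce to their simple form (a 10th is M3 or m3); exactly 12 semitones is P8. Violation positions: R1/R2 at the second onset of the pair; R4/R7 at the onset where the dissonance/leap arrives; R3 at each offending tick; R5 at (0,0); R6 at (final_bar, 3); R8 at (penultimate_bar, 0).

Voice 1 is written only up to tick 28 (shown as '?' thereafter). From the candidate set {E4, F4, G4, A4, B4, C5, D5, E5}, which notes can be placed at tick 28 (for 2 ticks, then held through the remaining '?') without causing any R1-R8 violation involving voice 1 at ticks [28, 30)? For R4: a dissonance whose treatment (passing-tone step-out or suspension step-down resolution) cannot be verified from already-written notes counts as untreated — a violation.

{C5, E4, G4}

E4: legal
F4: violates R4
G4: legal
A4: violates R4
B4: violates R1
C5: legal
D5: violates R4
E5: violates R2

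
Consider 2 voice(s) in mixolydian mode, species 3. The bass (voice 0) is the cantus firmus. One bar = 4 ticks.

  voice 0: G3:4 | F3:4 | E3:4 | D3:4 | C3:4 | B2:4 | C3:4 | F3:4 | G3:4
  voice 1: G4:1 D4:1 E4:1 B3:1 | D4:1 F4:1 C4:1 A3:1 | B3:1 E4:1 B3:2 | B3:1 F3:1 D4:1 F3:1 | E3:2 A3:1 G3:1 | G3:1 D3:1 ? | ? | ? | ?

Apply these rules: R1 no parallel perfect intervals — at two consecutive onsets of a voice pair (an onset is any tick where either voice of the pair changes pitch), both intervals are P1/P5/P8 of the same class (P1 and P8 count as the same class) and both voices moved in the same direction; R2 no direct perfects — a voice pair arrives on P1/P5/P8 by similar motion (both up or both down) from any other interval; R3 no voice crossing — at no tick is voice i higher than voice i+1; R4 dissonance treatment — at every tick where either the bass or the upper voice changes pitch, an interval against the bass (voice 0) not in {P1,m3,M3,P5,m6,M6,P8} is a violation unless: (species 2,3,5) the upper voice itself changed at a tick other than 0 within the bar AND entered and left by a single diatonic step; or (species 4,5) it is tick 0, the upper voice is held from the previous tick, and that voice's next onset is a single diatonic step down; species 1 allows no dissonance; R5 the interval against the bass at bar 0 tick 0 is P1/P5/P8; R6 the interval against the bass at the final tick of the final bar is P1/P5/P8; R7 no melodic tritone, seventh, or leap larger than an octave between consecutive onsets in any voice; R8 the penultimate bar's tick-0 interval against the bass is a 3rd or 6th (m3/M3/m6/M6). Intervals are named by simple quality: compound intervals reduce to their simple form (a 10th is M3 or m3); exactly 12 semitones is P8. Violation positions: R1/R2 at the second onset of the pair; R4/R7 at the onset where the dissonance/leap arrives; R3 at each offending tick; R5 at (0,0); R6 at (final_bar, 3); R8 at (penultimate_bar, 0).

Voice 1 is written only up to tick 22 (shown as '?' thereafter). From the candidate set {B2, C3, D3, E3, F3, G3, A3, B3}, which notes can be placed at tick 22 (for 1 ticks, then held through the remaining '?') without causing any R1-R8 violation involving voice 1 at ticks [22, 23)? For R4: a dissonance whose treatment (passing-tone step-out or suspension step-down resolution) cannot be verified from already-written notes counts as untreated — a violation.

{B2, B3, D3, G3}

B2: legal
C3: violates R4
D3: legal
E3: violates R4
F3: violates R4
G3: legal
A3: violates R4
B3: legal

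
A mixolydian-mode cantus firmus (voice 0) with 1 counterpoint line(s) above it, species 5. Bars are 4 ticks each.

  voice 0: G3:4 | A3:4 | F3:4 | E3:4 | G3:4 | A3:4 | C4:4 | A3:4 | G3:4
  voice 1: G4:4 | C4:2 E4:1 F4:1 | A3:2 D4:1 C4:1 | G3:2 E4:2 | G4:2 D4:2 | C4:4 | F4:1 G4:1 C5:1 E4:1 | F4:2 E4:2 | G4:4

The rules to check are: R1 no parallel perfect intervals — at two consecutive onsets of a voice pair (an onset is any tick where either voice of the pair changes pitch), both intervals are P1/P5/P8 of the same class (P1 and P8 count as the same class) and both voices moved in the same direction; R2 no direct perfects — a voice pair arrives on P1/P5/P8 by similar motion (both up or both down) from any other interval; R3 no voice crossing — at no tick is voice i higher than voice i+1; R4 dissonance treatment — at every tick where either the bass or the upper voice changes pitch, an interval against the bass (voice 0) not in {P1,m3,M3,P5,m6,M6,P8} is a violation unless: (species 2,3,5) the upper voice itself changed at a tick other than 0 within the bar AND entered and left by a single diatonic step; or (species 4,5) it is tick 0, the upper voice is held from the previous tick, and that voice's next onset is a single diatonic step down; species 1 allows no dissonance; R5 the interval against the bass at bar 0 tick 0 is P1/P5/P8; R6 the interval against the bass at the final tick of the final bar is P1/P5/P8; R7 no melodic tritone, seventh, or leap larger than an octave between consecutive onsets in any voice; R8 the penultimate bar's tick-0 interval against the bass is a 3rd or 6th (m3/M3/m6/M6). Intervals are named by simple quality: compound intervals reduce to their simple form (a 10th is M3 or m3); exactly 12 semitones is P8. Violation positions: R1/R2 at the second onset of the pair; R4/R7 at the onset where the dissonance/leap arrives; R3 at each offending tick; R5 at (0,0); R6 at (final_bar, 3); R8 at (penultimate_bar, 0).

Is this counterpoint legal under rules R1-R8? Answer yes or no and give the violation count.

bar 0: v0=G3 v1=G4 (P8)
bar 1: v0=A3 v1=C4 (m3)
bar 2: v0=F3 v1=A3 (M3)
bar 3: v0=E3 v1=G3 (m3)
bar 4: v0=G3 v1=G4 (P8)
bar 5: v0=A3 v1=C4 (m3)
bar 6: v0=C4 v1=F4 (P4)
bar 7: v0=A3 v1=F4 (m6)
bar 8: v0=G3 v1=G4 (P8)
  R1 @ bar4.0: E3/E4 P8 -> G3/G4 P8 similar
  R4 @ bar6.0: C4/F4 P4 untreated

No (2 violations)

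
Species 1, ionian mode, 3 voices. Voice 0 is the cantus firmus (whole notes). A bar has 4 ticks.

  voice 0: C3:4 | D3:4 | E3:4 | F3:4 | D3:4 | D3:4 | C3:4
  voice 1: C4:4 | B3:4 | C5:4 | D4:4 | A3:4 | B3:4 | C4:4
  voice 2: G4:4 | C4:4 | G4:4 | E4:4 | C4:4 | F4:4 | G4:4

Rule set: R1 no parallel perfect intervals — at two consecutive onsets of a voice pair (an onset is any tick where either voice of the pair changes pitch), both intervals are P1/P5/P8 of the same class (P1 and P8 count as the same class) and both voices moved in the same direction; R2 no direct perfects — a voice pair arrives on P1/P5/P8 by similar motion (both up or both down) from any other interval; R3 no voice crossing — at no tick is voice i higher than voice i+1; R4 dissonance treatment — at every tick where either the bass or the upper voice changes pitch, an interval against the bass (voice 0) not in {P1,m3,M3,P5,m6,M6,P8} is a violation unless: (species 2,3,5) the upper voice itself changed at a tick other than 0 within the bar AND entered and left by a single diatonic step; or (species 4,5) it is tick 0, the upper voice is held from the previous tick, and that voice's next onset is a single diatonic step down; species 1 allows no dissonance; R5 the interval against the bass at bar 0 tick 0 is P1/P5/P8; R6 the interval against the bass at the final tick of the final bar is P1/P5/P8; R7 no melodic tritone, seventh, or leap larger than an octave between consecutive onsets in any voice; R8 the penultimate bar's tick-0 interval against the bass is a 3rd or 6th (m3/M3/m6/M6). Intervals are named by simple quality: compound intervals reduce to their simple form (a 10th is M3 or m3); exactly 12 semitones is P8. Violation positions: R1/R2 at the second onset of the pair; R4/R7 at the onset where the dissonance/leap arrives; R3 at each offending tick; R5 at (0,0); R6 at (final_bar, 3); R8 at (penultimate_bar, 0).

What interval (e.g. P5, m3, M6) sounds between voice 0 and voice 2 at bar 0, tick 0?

voice 0=C3 voice 2=G4 -> P5

P5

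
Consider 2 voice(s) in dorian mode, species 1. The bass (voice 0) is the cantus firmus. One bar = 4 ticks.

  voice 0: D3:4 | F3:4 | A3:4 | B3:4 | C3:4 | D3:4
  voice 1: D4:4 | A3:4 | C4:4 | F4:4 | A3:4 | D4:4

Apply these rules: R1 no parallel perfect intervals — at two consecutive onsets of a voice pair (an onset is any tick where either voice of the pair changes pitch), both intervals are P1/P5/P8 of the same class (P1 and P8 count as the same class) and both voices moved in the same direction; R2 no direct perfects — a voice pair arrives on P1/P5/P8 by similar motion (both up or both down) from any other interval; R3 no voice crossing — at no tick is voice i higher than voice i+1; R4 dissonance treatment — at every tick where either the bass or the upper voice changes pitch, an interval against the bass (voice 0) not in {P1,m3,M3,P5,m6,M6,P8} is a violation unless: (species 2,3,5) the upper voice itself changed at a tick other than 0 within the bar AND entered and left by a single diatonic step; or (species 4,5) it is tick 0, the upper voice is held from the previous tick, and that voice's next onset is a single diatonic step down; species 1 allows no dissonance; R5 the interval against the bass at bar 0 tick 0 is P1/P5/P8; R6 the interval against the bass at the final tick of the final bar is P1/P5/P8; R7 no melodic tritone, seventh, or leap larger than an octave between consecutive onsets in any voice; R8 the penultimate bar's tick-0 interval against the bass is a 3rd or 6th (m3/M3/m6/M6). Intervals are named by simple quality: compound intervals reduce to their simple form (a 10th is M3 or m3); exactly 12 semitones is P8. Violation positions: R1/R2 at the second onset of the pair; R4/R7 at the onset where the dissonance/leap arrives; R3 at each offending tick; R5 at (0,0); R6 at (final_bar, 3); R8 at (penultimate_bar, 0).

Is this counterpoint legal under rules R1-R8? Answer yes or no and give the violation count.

No (3 violations)

bar 0: v0=D3 v1=D4 (P8)
bar 1: v0=F3 v1=A3 (M3)
bar 2: v0=A3 v1=C4 (m3)
bar 3: v0=B3 v1=F4 (TT)
bar 4: v0=C3 v1=A3 (M6)
bar 5: v0=D3 v1=D4 (P8)
  R4 @ bar3.0: B3/F4 TT untreated
  R7 @ bar4.0: B3->C3 leap 11st
  R2 @ bar5.0: C3/A3 M6 -> D3/D4 P8 similar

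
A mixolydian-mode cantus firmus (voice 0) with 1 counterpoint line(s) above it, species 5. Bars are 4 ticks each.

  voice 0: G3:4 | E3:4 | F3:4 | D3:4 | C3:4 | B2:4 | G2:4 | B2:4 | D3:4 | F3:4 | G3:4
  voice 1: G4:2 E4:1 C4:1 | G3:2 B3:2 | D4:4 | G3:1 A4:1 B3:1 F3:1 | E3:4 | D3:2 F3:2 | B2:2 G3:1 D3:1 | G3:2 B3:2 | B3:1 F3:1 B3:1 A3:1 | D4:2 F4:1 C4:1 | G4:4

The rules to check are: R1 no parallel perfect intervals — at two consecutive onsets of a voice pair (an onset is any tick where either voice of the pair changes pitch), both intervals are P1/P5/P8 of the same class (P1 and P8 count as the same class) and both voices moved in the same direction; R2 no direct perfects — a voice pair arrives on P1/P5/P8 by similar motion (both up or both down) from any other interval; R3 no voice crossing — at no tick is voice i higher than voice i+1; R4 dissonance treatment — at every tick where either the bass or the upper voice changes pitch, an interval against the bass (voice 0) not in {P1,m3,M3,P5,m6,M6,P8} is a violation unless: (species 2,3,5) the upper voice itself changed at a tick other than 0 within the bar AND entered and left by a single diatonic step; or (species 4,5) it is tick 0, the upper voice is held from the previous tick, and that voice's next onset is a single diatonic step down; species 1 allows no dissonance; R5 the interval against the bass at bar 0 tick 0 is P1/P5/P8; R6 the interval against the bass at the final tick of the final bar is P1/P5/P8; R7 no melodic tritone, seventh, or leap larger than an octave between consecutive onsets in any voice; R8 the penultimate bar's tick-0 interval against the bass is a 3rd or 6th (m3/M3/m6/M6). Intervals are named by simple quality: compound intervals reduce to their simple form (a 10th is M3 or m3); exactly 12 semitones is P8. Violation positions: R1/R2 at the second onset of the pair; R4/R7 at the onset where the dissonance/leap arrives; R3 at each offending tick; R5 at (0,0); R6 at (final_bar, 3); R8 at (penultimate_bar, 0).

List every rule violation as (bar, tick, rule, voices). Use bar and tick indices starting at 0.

bar 0: v0=G3 v1=G4 downbeat P8
bar 1: v0=E3 v1=G3 downbeat m3
bar 2: v0=F3 v1=D4 downbeat M6
bar 3: v0=D3 v1=G3 downbeat P4
bar 4: v0=C3 v1=E3 downbeat M3
bar 5: v0=B2 v1=D3 downbeat m3
bar 6: v0=G2 v1=B2 downbeat M3
bar 7: v0=B2 v1=G3 downbeat m6
bar 8: v0=D3 v1=B3 downbeat M6
bar 9: v0=F3 v1=D4 downbeat M6
bar 10: v0=G3 v1=G4 downbeat P8
  -> R4 @ bar 0 tick 3 v(0, 1): G3/C4 P4 untreated
  -> R4 @ bar 3 tick 0 v(0, 1): D3/G3 P4 untreated
  -> R7 @ bar 3 tick 1 v(1,): G3->A4 leap 14st
  -> R7 @ bar 3 tick 2 v(1,): A4->B3 leap 10st
  -> R7 @ bar 3 tick 3 v(1,): B3->F3 leap 6st
  -> R4 @ bar 5 tick 2 v(0, 1): B2/F3 TT untreated
  -> R7 @ bar 6 tick 0 v(1,): F3->B2 leap 6st
  -> R7 @ bar 8 tick 1 v(1,): B3->F3 leap 6st
  -> R7 @ bar 8 tick 2 v(1,): F3->B3 leap 6st
  -> R2 @ bar 10 tick 0 v(0, 1): F3/C4 P5 -> G3/G4 P8 similar

(0, 3, R4, (0, 1))
(3, 0, R4, (0, 1))
(3, 1, R7, (1,))
(3, 2, R7, (1,))
(3, 3, R7, (1,))
(5, 2, R4, (0, 1))
(6, 0, R7, (1,))
(8, 1, R7, (1,))
(8, 2, R7, (1,))
(10, 0, R2, (0, 1))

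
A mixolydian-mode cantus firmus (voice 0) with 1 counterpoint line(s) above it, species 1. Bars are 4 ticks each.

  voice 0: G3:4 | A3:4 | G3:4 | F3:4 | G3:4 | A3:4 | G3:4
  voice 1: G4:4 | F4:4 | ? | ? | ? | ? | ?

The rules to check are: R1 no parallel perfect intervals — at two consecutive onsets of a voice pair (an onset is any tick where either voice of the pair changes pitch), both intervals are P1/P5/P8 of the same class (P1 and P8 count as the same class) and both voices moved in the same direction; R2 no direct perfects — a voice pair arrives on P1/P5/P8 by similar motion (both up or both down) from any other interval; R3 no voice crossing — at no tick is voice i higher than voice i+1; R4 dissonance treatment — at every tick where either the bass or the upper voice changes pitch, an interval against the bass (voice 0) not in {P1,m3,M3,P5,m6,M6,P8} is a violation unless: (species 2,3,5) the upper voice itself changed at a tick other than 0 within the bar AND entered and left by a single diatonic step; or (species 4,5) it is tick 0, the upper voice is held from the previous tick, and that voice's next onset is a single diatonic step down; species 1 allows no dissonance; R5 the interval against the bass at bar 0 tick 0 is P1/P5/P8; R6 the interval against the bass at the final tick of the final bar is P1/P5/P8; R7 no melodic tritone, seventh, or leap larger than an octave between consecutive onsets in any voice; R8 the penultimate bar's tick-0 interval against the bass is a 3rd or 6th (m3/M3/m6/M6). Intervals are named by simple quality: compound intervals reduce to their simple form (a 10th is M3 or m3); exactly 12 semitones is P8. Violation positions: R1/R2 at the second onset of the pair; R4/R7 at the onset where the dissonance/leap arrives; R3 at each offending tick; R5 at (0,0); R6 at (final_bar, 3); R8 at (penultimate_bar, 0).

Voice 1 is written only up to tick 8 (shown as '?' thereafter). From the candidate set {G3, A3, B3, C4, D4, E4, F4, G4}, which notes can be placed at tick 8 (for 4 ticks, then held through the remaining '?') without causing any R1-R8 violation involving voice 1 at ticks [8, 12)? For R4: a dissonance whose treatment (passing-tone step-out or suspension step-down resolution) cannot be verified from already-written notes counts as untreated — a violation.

{E4, G4}

G3: violates R2,R7
A3: violates R4
B3: violates R7
C4: violates R4
D4: violates R2
E4: legal
F4: violates R4
G4: legal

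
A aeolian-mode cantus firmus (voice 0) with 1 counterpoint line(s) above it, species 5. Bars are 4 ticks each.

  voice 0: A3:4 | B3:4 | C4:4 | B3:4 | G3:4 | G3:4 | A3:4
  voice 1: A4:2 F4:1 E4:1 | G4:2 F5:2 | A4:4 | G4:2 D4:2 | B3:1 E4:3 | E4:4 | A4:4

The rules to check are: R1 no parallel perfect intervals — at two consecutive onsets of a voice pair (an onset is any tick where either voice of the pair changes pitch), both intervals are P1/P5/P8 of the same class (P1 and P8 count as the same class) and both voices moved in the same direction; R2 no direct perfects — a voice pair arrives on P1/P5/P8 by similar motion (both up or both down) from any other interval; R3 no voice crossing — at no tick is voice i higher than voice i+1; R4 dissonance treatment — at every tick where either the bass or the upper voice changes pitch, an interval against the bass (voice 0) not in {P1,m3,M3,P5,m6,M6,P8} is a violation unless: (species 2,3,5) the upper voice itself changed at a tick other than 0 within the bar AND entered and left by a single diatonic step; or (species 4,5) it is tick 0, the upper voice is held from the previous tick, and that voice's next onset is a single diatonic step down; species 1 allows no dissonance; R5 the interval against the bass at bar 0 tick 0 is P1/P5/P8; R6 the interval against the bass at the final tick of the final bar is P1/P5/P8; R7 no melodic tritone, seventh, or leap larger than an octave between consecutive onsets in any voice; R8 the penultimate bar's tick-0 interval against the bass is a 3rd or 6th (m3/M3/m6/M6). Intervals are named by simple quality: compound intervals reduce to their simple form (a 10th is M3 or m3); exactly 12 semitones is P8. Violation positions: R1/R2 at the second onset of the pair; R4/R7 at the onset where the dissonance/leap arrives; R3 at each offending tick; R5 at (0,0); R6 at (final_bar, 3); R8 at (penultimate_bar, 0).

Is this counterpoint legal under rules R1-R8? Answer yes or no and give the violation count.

No (3 violations)

bar 0: v0=A3 v1=A4 (P8)
bar 1: v0=B3 v1=G4 (m6)
bar 2: v0=C4 v1=A4 (M6)
bar 3: v0=B3 v1=G4 (m6)
bar 4: v0=G3 v1=B3 (M3)
bar 5: v0=G3 v1=E4 (M6)
bar 6: v0=A3 v1=A4 (P8)
  R4 @ bar1.2: B3/F5 TT untreated
  R7 @ bar1.2: G4->F5 leap 10st
  R2 @ bar6.0: G3/E4 M6 -> A3/A4 P8 similar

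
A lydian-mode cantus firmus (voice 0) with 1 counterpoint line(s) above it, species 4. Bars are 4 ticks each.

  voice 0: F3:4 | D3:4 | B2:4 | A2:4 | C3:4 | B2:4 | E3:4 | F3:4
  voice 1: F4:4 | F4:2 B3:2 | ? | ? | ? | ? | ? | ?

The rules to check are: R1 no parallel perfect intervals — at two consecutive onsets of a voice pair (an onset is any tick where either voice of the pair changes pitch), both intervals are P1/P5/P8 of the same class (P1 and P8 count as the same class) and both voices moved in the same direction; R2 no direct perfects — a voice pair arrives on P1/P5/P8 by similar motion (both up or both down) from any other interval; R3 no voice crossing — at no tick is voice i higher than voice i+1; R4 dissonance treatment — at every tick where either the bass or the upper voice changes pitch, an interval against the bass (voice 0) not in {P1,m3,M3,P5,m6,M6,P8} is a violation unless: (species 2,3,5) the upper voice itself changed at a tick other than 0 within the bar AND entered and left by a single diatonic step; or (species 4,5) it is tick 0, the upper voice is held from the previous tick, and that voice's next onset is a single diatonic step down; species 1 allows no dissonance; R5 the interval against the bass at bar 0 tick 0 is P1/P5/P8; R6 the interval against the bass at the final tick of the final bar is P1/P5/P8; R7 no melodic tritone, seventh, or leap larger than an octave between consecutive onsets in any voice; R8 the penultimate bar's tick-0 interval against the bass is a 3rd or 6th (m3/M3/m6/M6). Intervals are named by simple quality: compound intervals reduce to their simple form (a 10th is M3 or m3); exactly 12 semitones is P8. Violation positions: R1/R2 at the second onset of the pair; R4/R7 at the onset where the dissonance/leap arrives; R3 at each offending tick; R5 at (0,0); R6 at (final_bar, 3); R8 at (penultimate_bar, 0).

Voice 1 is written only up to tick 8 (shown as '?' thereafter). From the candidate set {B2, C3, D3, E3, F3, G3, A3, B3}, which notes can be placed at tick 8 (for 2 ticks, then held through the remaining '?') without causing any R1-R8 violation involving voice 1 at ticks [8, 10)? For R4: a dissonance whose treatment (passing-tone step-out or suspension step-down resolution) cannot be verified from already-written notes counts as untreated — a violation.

{B3, D3, G3}

B2: violates R2
C3: violates R4,R7
D3: legal
E3: violates R4
F3: violates R4,R7
G3: legal
A3: violates R4
B3: legal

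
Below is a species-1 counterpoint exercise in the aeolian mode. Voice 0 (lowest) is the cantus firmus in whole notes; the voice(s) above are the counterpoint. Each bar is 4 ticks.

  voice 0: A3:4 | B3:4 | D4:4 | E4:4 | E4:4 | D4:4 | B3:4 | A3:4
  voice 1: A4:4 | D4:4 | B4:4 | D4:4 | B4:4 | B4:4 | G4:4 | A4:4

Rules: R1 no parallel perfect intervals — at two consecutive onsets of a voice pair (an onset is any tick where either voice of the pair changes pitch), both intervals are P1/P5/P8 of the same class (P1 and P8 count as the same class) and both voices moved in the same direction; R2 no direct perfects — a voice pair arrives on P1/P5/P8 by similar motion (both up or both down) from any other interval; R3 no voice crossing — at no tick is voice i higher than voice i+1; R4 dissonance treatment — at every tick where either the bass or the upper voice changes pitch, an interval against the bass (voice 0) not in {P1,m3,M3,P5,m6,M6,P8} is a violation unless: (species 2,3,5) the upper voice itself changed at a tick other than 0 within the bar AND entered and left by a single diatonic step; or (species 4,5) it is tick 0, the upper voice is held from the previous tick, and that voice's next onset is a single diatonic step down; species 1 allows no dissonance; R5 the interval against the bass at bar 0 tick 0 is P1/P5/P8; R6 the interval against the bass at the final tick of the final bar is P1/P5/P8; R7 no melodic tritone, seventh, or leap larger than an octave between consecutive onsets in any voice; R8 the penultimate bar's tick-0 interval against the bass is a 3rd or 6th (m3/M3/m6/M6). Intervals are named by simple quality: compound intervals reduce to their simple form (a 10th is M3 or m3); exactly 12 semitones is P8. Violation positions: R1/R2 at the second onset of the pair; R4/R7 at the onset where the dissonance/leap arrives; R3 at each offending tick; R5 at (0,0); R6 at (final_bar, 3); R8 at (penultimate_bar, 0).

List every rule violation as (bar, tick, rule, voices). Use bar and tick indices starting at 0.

bar 0: v0=A3 v1=A4 downbeat P8
bar 1: v0=B3 v1=D4 downbeat m3
bar 2: v0=D4 v1=B4 downbeat M6
bar 3: v0=E4 v1=D4 downbeat M2
bar 4: v0=E4 v1=B4 downbeat P5
bar 5: v0=D4 v1=B4 downbeat M6
bar 6: v0=B3 v1=G4 downbeat m6
bar 7: v0=A3 v1=A4 downbeat P8
  -> R3 @ bar 3 tick 0 v(0, 1): E4 above D4
  -> R4 @ bar 3 tick 0 v(0, 1): E4/D4 M2 untreated
  -> R3 @ bar 3 tick 1 v(0, 1): E4 above D4
  -> R3 @ bar 3 tick 2 v(0, 1): E4 above D4
  -> R3 @ bar 3 tick 3 v(0, 1): E4 above D4

(3, 0, R3, (0, 1))
(3, 0, R4, (0, 1))
(3, 1, R3, (0, 1))
(3, 2, R3, (0, 1))
(3, 3, R3, (0, 1))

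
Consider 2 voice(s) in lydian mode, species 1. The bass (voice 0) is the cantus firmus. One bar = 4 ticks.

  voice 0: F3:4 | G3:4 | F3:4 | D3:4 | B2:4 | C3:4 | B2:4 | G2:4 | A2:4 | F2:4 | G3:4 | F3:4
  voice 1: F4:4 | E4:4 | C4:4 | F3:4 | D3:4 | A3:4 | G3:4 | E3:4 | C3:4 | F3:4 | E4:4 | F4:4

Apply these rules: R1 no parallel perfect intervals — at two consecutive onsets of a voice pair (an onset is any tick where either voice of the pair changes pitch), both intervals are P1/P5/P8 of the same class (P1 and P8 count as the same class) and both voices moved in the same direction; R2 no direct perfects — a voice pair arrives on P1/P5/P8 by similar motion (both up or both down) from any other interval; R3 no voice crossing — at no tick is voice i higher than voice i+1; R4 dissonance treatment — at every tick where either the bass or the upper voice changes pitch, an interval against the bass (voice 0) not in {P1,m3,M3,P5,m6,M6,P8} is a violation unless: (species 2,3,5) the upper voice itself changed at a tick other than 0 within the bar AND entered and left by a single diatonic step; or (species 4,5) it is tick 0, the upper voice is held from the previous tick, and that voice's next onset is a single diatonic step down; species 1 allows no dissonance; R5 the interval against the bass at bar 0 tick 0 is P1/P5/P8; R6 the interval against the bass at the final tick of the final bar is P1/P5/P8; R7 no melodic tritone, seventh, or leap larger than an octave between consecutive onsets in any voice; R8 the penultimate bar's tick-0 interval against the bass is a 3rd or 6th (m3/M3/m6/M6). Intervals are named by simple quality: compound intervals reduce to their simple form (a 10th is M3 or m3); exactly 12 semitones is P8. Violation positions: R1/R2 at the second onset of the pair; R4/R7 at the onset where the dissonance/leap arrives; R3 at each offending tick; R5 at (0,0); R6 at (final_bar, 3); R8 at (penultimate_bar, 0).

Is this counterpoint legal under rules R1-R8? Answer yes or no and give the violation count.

No (3 violations)

bar 0: v0=F3 v1=F4 (P8)
bar 1: v0=G3 v1=E4 (M6)
bar 2: v0=F3 v1=C4 (P5)
bar 3: v0=D3 v1=F3 (m3)
bar 4: v0=B2 v1=D3 (m3)
bar 5: v0=C3 v1=A3 (M6)
bar 6: v0=B2 v1=G3 (m6)
bar 7: v0=G2 v1=E3 (M6)
bar 8: v0=A2 v1=C3 (m3)
bar 9: v0=F2 v1=F3 (P8)
bar 10: v0=G3 v1=E4 (M6)
bar 11: v0=F3 v1=F4 (P8)
  R2 @ bar2.0: G3/E4 M6 -> F3/C4 P5 similar
  R7 @ bar10.0: F2->G3 leap 14st
  R7 @ bar10.0: F3->E4 leap 11st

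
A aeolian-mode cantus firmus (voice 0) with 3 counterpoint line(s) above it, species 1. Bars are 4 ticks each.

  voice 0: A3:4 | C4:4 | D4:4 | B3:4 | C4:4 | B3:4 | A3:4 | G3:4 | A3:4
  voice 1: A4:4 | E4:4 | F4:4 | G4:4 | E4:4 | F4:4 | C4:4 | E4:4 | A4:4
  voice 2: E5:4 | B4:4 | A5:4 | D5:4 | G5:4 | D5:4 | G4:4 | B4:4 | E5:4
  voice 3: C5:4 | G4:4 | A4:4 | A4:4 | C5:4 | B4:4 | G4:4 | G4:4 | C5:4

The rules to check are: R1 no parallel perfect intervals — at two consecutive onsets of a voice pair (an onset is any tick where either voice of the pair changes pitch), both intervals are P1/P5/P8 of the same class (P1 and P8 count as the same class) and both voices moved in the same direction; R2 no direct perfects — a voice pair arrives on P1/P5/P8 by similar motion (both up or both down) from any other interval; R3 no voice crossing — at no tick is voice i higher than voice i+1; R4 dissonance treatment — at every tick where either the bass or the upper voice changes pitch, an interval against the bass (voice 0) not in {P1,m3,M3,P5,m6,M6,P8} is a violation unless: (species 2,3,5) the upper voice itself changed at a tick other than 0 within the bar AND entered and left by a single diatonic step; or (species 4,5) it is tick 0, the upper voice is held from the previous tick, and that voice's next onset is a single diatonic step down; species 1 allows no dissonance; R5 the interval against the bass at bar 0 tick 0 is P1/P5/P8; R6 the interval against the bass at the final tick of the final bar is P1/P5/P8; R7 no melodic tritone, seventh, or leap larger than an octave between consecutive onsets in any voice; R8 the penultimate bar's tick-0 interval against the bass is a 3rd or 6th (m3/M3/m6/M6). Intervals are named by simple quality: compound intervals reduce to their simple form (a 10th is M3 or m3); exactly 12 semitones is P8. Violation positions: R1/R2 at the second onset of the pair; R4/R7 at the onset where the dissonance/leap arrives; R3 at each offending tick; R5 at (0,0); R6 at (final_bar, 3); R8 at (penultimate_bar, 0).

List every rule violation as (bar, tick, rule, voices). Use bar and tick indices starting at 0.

bar 0: v0=A3 v1=A4 v2=E5 v3=C5 downbeat m3
bar 1: v0=C4 v1=E4 v2=B4 v3=G4 downbeat P5
bar 2: v0=D4 v1=F4 v2=A5 v3=A4 downbeat P5
bar 3: v0=B3 v1=G4 v2=D5 v3=A4 downbeat m7
bar 4: v0=C4 v1=E4 v2=G5 v3=C5 downbeat P8
bar 5: v0=B3 v1=F4 v2=D5 v3=B4 downbeat P8
bar 6: v0=A3 v1=C4 v2=G4 v3=G4 downbeat m7
bar 7: v0=G3 v1=E4 v2=B4 v3=G4 downbeat P8
bar 8: v0=A3 v1=A4 v2=E5 v3=C5 downbeat m3
  -> R3 @ bar 0 tick 0 v(2, 3): E5 above C5
  -> R5 @ bar 0 tick 0 v(0, 3): opens on m3
  -> R3 @ bar 0 tick 1 v(2, 3): E5 above C5
  -> R3 @ bar 0 tick 2 v(2, 3): E5 above C5
  -> R3 @ bar 0 tick 3 v(2, 3): E5 above C5
  -> R1 @ bar 1 tick 0 v(1, 2): A4/E5 P5 -> E4/B4 P5 similar
  -> R3 @ bar 1 tick 0 v(2, 3): B4 above G4
  -> R4 @ bar 1 tick 0 v(0, 2): C4/B4 M7 untreated
  -> R3 @ bar 1 tick 1 v(2, 3): B4 above G4
  -> R3 @ bar 1 tick 2 v(2, 3): B4 above G4
  -> R3 @ bar 1 tick 3 v(2, 3): B4 above G4
  -> R1 @ bar 2 tick 0 v(0, 3): C4/G4 P5 -> D4/A4 P5 similar
  -> R2 @ bar 2 tick 0 v(0, 2): C4/B4 M7 -> D4/A5 P5 similar
  -> R2 @ bar 2 tick 0 v(2, 3): B4/G4 M3 -> A5/A4 P8 similar
  -> R3 @ bar 2 tick 0 v(2, 3): A5 above A4
  -> R7 @ bar 2 tick 0 v(2,): B4->A5 leap 10st
  -> R3 @ bar 2 tick 1 v(2, 3): A5 above A4
  -> R3 @ bar 2 tick 2 v(2, 3): A5 above A4
  -> R3 @ bar 2 tick 3 v(2, 3): A5 above A4
  -> R3 @ bar 3 tick 0 v(2, 3): D5 above A4
  -> R4 @ bar 3 tick 0 v(0, 3): B3/A4 m7 untreated
  -> R3 @ bar 3 tick 1 v(2, 3): D5 above A4
  -> R3 @ bar 3 tick 2 v(2, 3): D5 above A4
  -> R3 @ bar 3 tick 3 v(2, 3): D5 above A4
  -> R2 @ bar 4 tick 0 v(0, 2): B3/D5 m3 -> C4/G5 P5 similar
  -> R2 @ bar 4 tick 0 v(0, 3): B3/A4 m7 -> C4/C5 P8 similar
  -> R2 @ bar 4 tick 0 v(2, 3): D5/A4 P4 -> G5/C5 P5 similar
  -> R3 @ bar 4 tick 0 v(2, 3): G5 above C5
  -> R3 @ bar 4 tick 1 v(2, 3): G5 above C5
  -> R3 @ bar 4 tick 2 v(2, 3): G5 above C5
  -> R3 @ bar 4 tick 3 v(2, 3): G5 above C5
  -> R1 @ bar 5 tick 0 v(0, 3): C4/C5 P8 -> B3/B4 P8 similar
  -> R3 @ bar 5 tick 0 v(2, 3): D5 above B4
  -> R4 @ bar 5 tick 0 v(0, 1): B3/F4 TT untreated
  -> R3 @ bar 5 tick 1 v(2, 3): D5 above B4
  -> R3 @ bar 5 tick 2 v(2, 3): D5 above B4
  -> R3 @ bar 5 tick 3 v(2, 3): D5 above B4
  -> R2 @ bar 6 tick 0 v(1, 2): F4/D5 M6 -> C4/G4 P5 similar
  -> R2 @ bar 6 tick 0 v(1, 3): F4/B4 TT -> C4/G4 P5 similar
  -> R2 @ bar 6 tick 0 v(2, 3): D5/B4 m3 -> G4/G4 P1 similar
  -> R4 @ bar 6 tick 0 v(0, 2): A3/G4 m7 untreated
  -> R4 @ bar 6 tick 0 v(0, 3): A3/G4 m7 untreated
  -> R1 @ bar 7 tick 0 v(1, 2): C4/G4 P5 -> E4/B4 P5 similar
  -> R3 @ bar 7 tick 0 v(2, 3): B4 above G4
  -> R8 @ bar 7 tick 0 v(0, 3): penult P8 not 3rd/6th
  -> R3 @ bar 7 tick 1 v(2, 3): B4 above G4
  -> R3 @ bar 7 tick 2 v(2, 3): B4 above G4
  -> R3 @ bar 7 tick 3 v(2, 3): B4 above G4
  -> R1 @ bar 8 tick 0 v(1, 2): E4/B4 P5 -> A4/E5 P5 similar
  -> R2 @ bar 8 tick 0 v(0, 1): G3/E4 M6 -> A3/A4 P8 similar
  -> R2 @ bar 8 tick 0 v(0, 2): G3/B4 M3 -> A3/E5 P5 similar
  -> R3 @ bar 8 tick 0 v(2, 3): E5 above C5
  -> R3 @ bar 8 tick 1 v(2, 3): E5 above C5
  -> R3 @ bar 8 tick 2 v(2, 3): E5 above C5
  -> R3 @ bar 8 tick 3 v(2, 3): E5 above C5
  -> R6 @ bar 8 tick 3 v(0, 3): closes on m3

(0, 0, R3, (2, 3))
(0, 0, R5, (0, 3))
(0, 1, R3, (2, 3))
(0, 2, R3, (2, 3))
(0, 3, R3, (2, 3))
(1, 0, R1, (1, 2))
(1, 0, R3, (2, 3))
(1, 0, R4, (0, 2))
(1, 1, R3, (2, 3))
(1, 2, R3, (2, 3))
(1, 3, R3, (2, 3))
(2, 0, R1, (0, 3))
(2, 0, R2, (0, 2))
(2, 0, R2, (2, 3))
(2, 0, R3, (2, 3))
(2, 0, R7, (2,))
(2, 1, R3, (2, 3))
(2, 2, R3, (2, 3))
(2, 3, R3, (2, 3))
(3, 0, R3, (2, 3))
(3, 0, R4, (0, 3))
(3, 1, R3, (2, 3))
(3, 2, R3, (2, 3))
(3, 3, R3, (2, 3))
(4, 0, R2, (0, 2))
(4, 0, R2, (0, 3))
(4, 0, R2, (2, 3))
(4, 0, R3, (2, 3))
(4, 1, R3, (2, 3))
(4, 2, R3, (2, 3))
(4, 3, R3, (2, 3))
(5, 0, R1, (0, 3))
(5, 0, R3, (2, 3))
(5, 0, R4, (0, 1))
(5, 1, R3, (2, 3))
(5, 2, R3, (2, 3))
(5, 3, R3, (2, 3))
(6, 0, R2, (1, 2))
(6, 0, R2, (1, 3))
(6, 0, R2, (2, 3))
(6, 0, R4, (0, 2))
(6, 0, R4, (0, 3))
(7, 0, R1, (1, 2))
(7, 0, R3, (2, 3))
(7, 0, R8, (0, 3))
(7, 1, R3, (2, 3))
(7, 2, R3, (2, 3))
(7, 3, R3, (2, 3))
(8, 0, R1, (1, 2))
(8, 0, R2, (0, 1))
(8, 0, R2, (0, 2))
(8, 0, R3, (2, 3))
(8, 1, R3, (2, 3))
(8, 2, R3, (2, 3))
(8, 3, R3, (2, 3))
(8, 3, R6, (0, 3))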